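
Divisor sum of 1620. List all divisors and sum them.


Divisors of 1620: 1, 2, 3, 4, 5, 6, 9, 10, 12, 15, 18, 20, 27, 30, 36, 45, 54, 60, 81, 90, 108, 135, 162, 180, 270, 324, 405, 540, 810, 1620
Sum = 1 + 2 + 3 + 4 + 5 + 6 + 9 + 10 + 12 + 15 + 18 + 20 + 27 + 30 + 36 + 45 + 54 + 60 + 81 + 90 + 108 + 135 + 162 + 180 + 270 + 324 + 405 + 540 + 810 + 1620 = 5082

σ(1620) = 5082


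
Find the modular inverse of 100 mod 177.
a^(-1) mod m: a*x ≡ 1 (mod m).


Use the extended Euclidean algorithm on (177, 100); each row r = 177*s + 100*t:
r=177, s=1, t=0
r=100, s=0, t=1
q=1: r=77, s=1, t=-1   [177*(1) + 100*(-1) = 77]
q=1: r=23, s=-1, t=2   [177*(-1) + 100*(2) = 23]
q=3: r=8, s=4, t=-7   [177*(4) + 100*(-7) = 8]
q=2: r=7, s=-9, t=16   [177*(-9) + 100*(16) = 7]
q=1: r=1, s=13, t=-23   [177*(13) + 100*(-23) = 1]
q=7: r=0, s=-100, t=177   [177*(-100) + 100*(177) = 0]
GCD = 1 with t = -23, so 100*(-23) ≡ 1 (mod 177)
Inverse = -23 mod 177 = 154
Check: 100 * 154 = 15400 ≡ 1 (mod 177)

100^(-1) ≡ 154 (mod 177)


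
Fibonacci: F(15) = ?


Sequence: 1, 1, 2, 3, 5, 8, 13, 21, 34, 55, 89, 144, 233, 377, 610
F(15) = 610


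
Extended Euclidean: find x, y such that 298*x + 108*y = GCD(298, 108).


Tabular extended Euclidean (each row: r = 298*s + 108*t):
r=298, s=1, t=0
r=108, s=0, t=1
q=2: r=82, s=1, t=-2   [298*(1) + 108*(-2) = 82]
q=1: r=26, s=-1, t=3   [298*(-1) + 108*(3) = 26]
q=3: r=4, s=4, t=-11   [298*(4) + 108*(-11) = 4]
q=6: r=2, s=-25, t=69   [298*(-25) + 108*(69) = 2]
q=2: r=0, s=54, t=-149   [298*(54) + 108*(-149) = 0]
GCD = 2; from the row with r=2: x=-25, y=69
Check: 298*(-25) + 108*(69) = -7450 + 7452 = 2

GCD = 2, x = -25, y = 69


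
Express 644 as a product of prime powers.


644 / 2 = 322
322 / 2 = 161
161 / 7 = 23
23 / 23 = 1
644 = 2^2 × 7 × 23


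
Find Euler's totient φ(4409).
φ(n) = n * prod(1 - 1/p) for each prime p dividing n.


4409 = 4409
Prime factors: 4409
φ(4409) = 4409 × (1-1/4409)
= 4409 × 4408/4409 = 4408

φ(4409) = 4408


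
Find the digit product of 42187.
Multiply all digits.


4 × 2 × 1 × 8 × 7 = 448


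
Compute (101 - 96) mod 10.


101 - 96 = 5
5 mod 10 = 5


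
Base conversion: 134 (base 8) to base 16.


134 (base 8) = 92 (decimal)
92 (decimal) = 5C (base 16)


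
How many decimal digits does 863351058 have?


863351058 has 9 digits in base 10
floor(log10(863351058)) + 1 = floor(8.9362) + 1 = 9

9 digits (base 10)


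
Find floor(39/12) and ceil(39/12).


39/12 = 3.2500
floor = 3
ceil = 4

floor = 3, ceil = 4


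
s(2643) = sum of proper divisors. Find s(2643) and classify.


Proper divisors: 1, 3, 881
Sum = 1 + 3 + 881 = 885
885 < 2643 → deficient

s(2643) = 885 (deficient)


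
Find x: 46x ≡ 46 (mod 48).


GCD(46, 48) = 2 divides 46
Divide: 23x ≡ 23 (mod 24)
x ≡ 1 (mod 24)


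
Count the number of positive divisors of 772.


772 = 2^2 × 193^1
d(772) = (2+1) × (1+1) = 6

6 divisors


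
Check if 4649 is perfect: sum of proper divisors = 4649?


Proper divisors of 4649: 1
Sum = 1 = 1

No, 4649 is not perfect (1 ≠ 4649)


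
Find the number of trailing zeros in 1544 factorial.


floor(1544/5) = 308
floor(1544/25) = 61
floor(1544/125) = 12
floor(1544/625) = 2
Total = 383

383 trailing zeros


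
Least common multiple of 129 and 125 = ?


GCD(129, 125) = 1
LCM = 129*125/1 = 16125/1 = 16125

LCM = 16125


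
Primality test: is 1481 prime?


Check divisors up to sqrt(1481) = 38.4838
No divisors found.
1481 is prime.

Yes, 1481 is prime


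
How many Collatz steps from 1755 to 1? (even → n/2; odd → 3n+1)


1755 → 5266 → 2633 → 7900 → 3950 → 1975 → 5926 → 2963 → 8890 → 4445 → 13336 → 6668 → 3334 → 1667 → 5002 → 2501 → 7504 → 3752 → 1876 → 938 → 469 → 1408 → 704 → 352 → 176 → 88 → 44 → 22 → 11 → 34 → 17 → 52 → 26 → 13 → 40 → 20 → 10 → 5 → 16 → 8 → 4 → 2 → 1
Total steps = 42

42 steps


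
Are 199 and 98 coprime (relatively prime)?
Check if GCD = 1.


Euclidean algorithm:
199 = 2 * 98 + 3
98 = 32 * 3 + 2
3 = 1 * 2 + 1
2 = 2 * 1 + 0
GCD(199, 98) = 1

Yes, coprime (GCD = 1)


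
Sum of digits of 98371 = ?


9 + 8 + 3 + 7 + 1 = 28


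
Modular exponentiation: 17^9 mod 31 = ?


17^1 mod 31 = 17
17^2 mod 31 = 10
17^3 mod 31 = 15
17^4 mod 31 = 7
17^5 mod 31 = 26
17^6 mod 31 = 8
17^7 mod 31 = 12
17^8 mod 31 = 18
17^9 mod 31 = 27


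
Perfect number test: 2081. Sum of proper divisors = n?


Proper divisors of 2081: 1
Sum = 1 = 1

No, 2081 is not perfect (1 ≠ 2081)


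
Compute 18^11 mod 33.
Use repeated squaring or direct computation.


18^1 mod 33 = 18
18^2 mod 33 = 27
18^3 mod 33 = 24
18^4 mod 33 = 3
18^5 mod 33 = 21
18^6 mod 33 = 15
18^7 mod 33 = 6
18^8 mod 33 = 9
18^9 mod 33 = 30
18^10 mod 33 = 12
18^11 mod 33 = 18


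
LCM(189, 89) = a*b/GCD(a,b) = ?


GCD(189, 89) = 1
LCM = 189*89/1 = 16821/1 = 16821

LCM = 16821


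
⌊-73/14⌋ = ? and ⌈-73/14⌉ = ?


-73/14 = -5.2143
floor = -6
ceil = -5

floor = -6, ceil = -5


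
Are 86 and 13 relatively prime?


Euclidean algorithm:
86 = 6 * 13 + 8
13 = 1 * 8 + 5
8 = 1 * 5 + 3
5 = 1 * 3 + 2
3 = 1 * 2 + 1
2 = 2 * 1 + 0
GCD(86, 13) = 1

Yes, coprime (GCD = 1)


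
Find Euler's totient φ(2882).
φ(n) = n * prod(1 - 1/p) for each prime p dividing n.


2882 = 2 × 11 × 131
Prime factors: 2, 11, 131
φ(2882) = 2882 × (1-1/2) × (1-1/11) × (1-1/131)
= 2882 × 1/2 × 10/11 × 130/131 = 1300

φ(2882) = 1300


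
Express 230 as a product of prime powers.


230 / 2 = 115
115 / 5 = 23
23 / 23 = 1
230 = 2 × 5 × 23


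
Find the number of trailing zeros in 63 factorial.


floor(63/5) = 12
floor(63/25) = 2
Total = 14

14 trailing zeros


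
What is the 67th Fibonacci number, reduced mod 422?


F(k) mod 422 for k=1..67:
1, 1, 2, 3, 5, 8, 13, 21, 34, 55, 89, 144, 233, 377, 188, 143, 331, 52, 383, 13, 396, 409, 383, 370, 331, 279, 188, 45, 233, 278, 89, 367, 34, 401, 13, 414, 5, 419, 2, 421, 1, 0, 1, 1, 2, 3, 5, 8, 13, 21, 34, 55, 89, 144, 233, 377, 188, 143, 331, 52, 383, 13, 396, 409, 383, 370, 331
F(67) mod 422 = 331


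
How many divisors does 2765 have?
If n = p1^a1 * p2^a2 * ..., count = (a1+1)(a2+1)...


2765 = 5^1 × 7^1 × 79^1
d(2765) = (1+1) × (1+1) × (1+1) = 8

8 divisors


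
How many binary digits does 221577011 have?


221577011 in base 2 = 1101001101001111111100110011
Number of digits = 28

28 digits (base 2)


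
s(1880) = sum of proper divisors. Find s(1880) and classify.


Proper divisors: 1, 2, 4, 5, 8, 10, 20, 40, 47, 94, 188, 235, 376, 470, 940
Sum = 1 + 2 + 4 + 5 + 8 + 10 + 20 + 40 + 47 + 94 + 188 + 235 + 376 + 470 + 940 = 2440
2440 > 1880 → abundant

s(1880) = 2440 (abundant)


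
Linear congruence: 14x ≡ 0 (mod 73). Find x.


GCD(14, 73) = 1, unique solution
a^(-1) mod 73 = 47
x = 47 * 0 mod 73 = 0

x ≡ 0 (mod 73)


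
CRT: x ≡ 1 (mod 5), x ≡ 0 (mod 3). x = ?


M = 5*3 = 15
M1 = M/5 = 3, M2 = M/3 = 5
M1^(-1) mod 5 = 2, M2^(-1) mod 3 = 2
x = 1*3*2 + 0*5*2 = 6
6 mod 15 = 6
Check: 6 mod 5 = 1 ✓, 6 mod 3 = 0 ✓

x ≡ 6 (mod 15)


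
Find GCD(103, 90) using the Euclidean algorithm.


103 = 1 * 90 + 13
90 = 6 * 13 + 12
13 = 1 * 12 + 1
12 = 12 * 1 + 0
GCD = 1


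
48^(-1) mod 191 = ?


Use the extended Euclidean algorithm on (191, 48); each row r = 191*s + 48*t:
r=191, s=1, t=0
r=48, s=0, t=1
q=3: r=47, s=1, t=-3   [191*(1) + 48*(-3) = 47]
q=1: r=1, s=-1, t=4   [191*(-1) + 48*(4) = 1]
q=47: r=0, s=48, t=-191   [191*(48) + 48*(-191) = 0]
GCD = 1 with t = 4, so 48*(4) ≡ 1 (mod 191)
Inverse = 4 mod 191 = 4
Check: 48 * 4 = 192 ≡ 1 (mod 191)

48^(-1) ≡ 4 (mod 191)


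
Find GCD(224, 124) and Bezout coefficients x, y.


Tabular extended Euclidean (each row: r = 224*s + 124*t):
r=224, s=1, t=0
r=124, s=0, t=1
q=1: r=100, s=1, t=-1   [224*(1) + 124*(-1) = 100]
q=1: r=24, s=-1, t=2   [224*(-1) + 124*(2) = 24]
q=4: r=4, s=5, t=-9   [224*(5) + 124*(-9) = 4]
q=6: r=0, s=-31, t=56   [224*(-31) + 124*(56) = 0]
GCD = 4; from the row with r=4: x=5, y=-9
Check: 224*(5) + 124*(-9) = 1120 - 1116 = 4

GCD = 4, x = 5, y = -9


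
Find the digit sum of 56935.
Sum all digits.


5 + 6 + 9 + 3 + 5 = 28


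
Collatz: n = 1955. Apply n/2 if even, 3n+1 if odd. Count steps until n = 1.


1955 → 5866 → 2933 → 8800 → 4400 → 2200 → 1100 → 550 → 275 → 826 → 413 → 1240 → 620 → 310 → 155 → 466 → 233 → 700 → 350 → 175 → 526 → 263 → 790 → 395 → 1186 → 593 → 1780 → 890 → 445 → 1336 → 668 → 334 → 167 → 502 → 251 → 754 → 377 → 1132 → 566 → 283 → 850 → 425 → 1276 → 638 → 319 → 958 → 479 → 1438 → 719 → 2158 → 1079 → 3238 → 1619 → 4858 → 2429 → 7288 → 3644 → 1822 → 911 → 2734 → 1367 → 4102 → 2051 → 6154 → 3077 → 9232 → 4616 → 2308 → 1154 → 577 → 1732 → 866 → 433 → 1300 → 650 → 325 → 976 → 488 → 244 → 122 → 61 → 184 → 92 → 46 → 23 → 70 → 35 → 106 → 53 → 160 → 80 → 40 → 20 → 10 → 5 → 16 → 8 → 4 → 2 → 1
Total steps = 99

99 steps


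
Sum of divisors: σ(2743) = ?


Divisors of 2743: 1, 13, 211, 2743
Sum = 1 + 13 + 211 + 2743 = 2968

σ(2743) = 2968


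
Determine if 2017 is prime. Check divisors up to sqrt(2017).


Check divisors up to sqrt(2017) = 44.9110
No divisors found.
2017 is prime.

Yes, 2017 is prime


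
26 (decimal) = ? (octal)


26 (base 10) = 26 (decimal)
26 (decimal) = 32 (base 8)


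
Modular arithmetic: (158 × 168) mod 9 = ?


158 × 168 = 26544
26544 mod 9 = 3


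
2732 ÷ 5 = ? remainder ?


2732 = 5 * 546 + 2
Check: 2730 + 2 = 2732

q = 546, r = 2


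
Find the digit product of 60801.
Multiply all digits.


6 × 0 × 8 × 0 × 1 = 0


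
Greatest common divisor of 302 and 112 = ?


302 = 2 * 112 + 78
112 = 1 * 78 + 34
78 = 2 * 34 + 10
34 = 3 * 10 + 4
10 = 2 * 4 + 2
4 = 2 * 2 + 0
GCD = 2


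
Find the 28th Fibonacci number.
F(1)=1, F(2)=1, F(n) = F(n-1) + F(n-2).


Sequence: 1, 1, 2, 3, 5, 8, 13, 21, 34, 55, 89, 144, 233, 377, 610, 987, 1597, 2584, 4181, 6765, 10946, 17711, 28657, 46368, 75025, 121393, 196418, 317811
F(28) = 317811


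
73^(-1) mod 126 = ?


Use the extended Euclidean algorithm on (126, 73); each row r = 126*s + 73*t:
r=126, s=1, t=0
r=73, s=0, t=1
q=1: r=53, s=1, t=-1   [126*(1) + 73*(-1) = 53]
q=1: r=20, s=-1, t=2   [126*(-1) + 73*(2) = 20]
q=2: r=13, s=3, t=-5   [126*(3) + 73*(-5) = 13]
q=1: r=7, s=-4, t=7   [126*(-4) + 73*(7) = 7]
q=1: r=6, s=7, t=-12   [126*(7) + 73*(-12) = 6]
q=1: r=1, s=-11, t=19   [126*(-11) + 73*(19) = 1]
q=6: r=0, s=73, t=-126   [126*(73) + 73*(-126) = 0]
GCD = 1 with t = 19, so 73*(19) ≡ 1 (mod 126)
Inverse = 19 mod 126 = 19
Check: 73 * 19 = 1387 ≡ 1 (mod 126)

73^(-1) ≡ 19 (mod 126)


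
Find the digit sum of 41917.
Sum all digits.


4 + 1 + 9 + 1 + 7 = 22


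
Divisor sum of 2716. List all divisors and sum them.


Divisors of 2716: 1, 2, 4, 7, 14, 28, 97, 194, 388, 679, 1358, 2716
Sum = 1 + 2 + 4 + 7 + 14 + 28 + 97 + 194 + 388 + 679 + 1358 + 2716 = 5488

σ(2716) = 5488


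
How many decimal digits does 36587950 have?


36587950 has 8 digits in base 10
floor(log10(36587950)) + 1 = floor(7.5633) + 1 = 8

8 digits (base 10)


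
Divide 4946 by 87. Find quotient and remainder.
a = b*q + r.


4946 = 87 * 56 + 74
Check: 4872 + 74 = 4946

q = 56, r = 74


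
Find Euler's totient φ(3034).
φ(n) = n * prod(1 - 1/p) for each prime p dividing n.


3034 = 2 × 37 × 41
Prime factors: 2, 37, 41
φ(3034) = 3034 × (1-1/2) × (1-1/37) × (1-1/41)
= 3034 × 1/2 × 36/37 × 40/41 = 1440

φ(3034) = 1440


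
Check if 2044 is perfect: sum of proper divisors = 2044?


Proper divisors of 2044: 1, 2, 4, 7, 14, 28, 73, 146, 292, 511, 1022
Sum = 1 + 2 + 4 + 7 + 14 + 28 + 73 + 146 + 292 + 511 + 1022 = 2100

No, 2044 is not perfect (2100 ≠ 2044)


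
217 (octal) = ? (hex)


217 (base 8) = 143 (decimal)
143 (decimal) = 8F (base 16)


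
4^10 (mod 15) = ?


4^1 mod 15 = 4
4^2 mod 15 = 1
4^3 mod 15 = 4
4^4 mod 15 = 1
4^5 mod 15 = 4
4^6 mod 15 = 1
4^7 mod 15 = 4
4^8 mod 15 = 1
4^9 mod 15 = 4
4^10 mod 15 = 1


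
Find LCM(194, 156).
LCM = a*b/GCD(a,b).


GCD(194, 156) = 2
LCM = 194*156/2 = 30264/2 = 15132

LCM = 15132


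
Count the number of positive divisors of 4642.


4642 = 2^1 × 11^1 × 211^1
d(4642) = (1+1) × (1+1) × (1+1) = 8

8 divisors


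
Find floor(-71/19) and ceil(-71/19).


-71/19 = -3.7368
floor = -4
ceil = -3

floor = -4, ceil = -3


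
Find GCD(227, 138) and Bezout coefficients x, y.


Tabular extended Euclidean (each row: r = 227*s + 138*t):
r=227, s=1, t=0
r=138, s=0, t=1
q=1: r=89, s=1, t=-1   [227*(1) + 138*(-1) = 89]
q=1: r=49, s=-1, t=2   [227*(-1) + 138*(2) = 49]
q=1: r=40, s=2, t=-3   [227*(2) + 138*(-3) = 40]
q=1: r=9, s=-3, t=5   [227*(-3) + 138*(5) = 9]
q=4: r=4, s=14, t=-23   [227*(14) + 138*(-23) = 4]
q=2: r=1, s=-31, t=51   [227*(-31) + 138*(51) = 1]
q=4: r=0, s=138, t=-227   [227*(138) + 138*(-227) = 0]
GCD = 1; from the row with r=1: x=-31, y=51
Check: 227*(-31) + 138*(51) = -7037 + 7038 = 1

GCD = 1, x = -31, y = 51


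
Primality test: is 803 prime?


803 / 11 = 73 (exact division)
803 is NOT prime.

No, 803 is not prime


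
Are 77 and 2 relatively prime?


Euclidean algorithm:
77 = 38 * 2 + 1
2 = 2 * 1 + 0
GCD(77, 2) = 1

Yes, coprime (GCD = 1)


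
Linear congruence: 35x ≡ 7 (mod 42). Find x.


GCD(35, 42) = 7 divides 7
Divide: 5x ≡ 1 (mod 6)
x ≡ 5 (mod 6)


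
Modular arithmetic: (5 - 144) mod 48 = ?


5 - 144 = -139
-139 mod 48 = 5


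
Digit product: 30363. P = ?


3 × 0 × 3 × 6 × 3 = 0


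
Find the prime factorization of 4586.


4586 / 2 = 2293
2293 / 2293 = 1
4586 = 2 × 2293


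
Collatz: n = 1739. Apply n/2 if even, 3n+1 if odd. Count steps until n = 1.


1739 → 5218 → 2609 → 7828 → 3914 → 1957 → 5872 → 2936 → 1468 → 734 → 367 → 1102 → 551 → 1654 → 827 → 2482 → 1241 → 3724 → 1862 → 931 → 2794 → 1397 → 4192 → 2096 → 1048 → 524 → 262 → 131 → 394 → 197 → 592 → 296 → 148 → 74 → 37 → 112 → 56 → 28 → 14 → 7 → 22 → 11 → 34 → 17 → 52 → 26 → 13 → 40 → 20 → 10 → 5 → 16 → 8 → 4 → 2 → 1
Total steps = 55

55 steps


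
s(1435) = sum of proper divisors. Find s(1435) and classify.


Proper divisors: 1, 5, 7, 35, 41, 205, 287
Sum = 1 + 5 + 7 + 35 + 41 + 205 + 287 = 581
581 < 1435 → deficient

s(1435) = 581 (deficient)


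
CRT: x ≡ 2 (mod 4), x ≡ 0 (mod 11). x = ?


M = 4*11 = 44
M1 = M/4 = 11, M2 = M/11 = 4
M1^(-1) mod 4 = 3, M2^(-1) mod 11 = 3
x = 2*11*3 + 0*4*3 = 66
66 mod 44 = 22
Check: 22 mod 4 = 2 ✓, 22 mod 11 = 0 ✓

x ≡ 22 (mod 44)


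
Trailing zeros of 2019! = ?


floor(2019/5) = 403
floor(2019/25) = 80
floor(2019/125) = 16
floor(2019/625) = 3
Total = 502

502 trailing zeros


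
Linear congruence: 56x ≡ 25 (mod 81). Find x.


GCD(56, 81) = 1, unique solution
a^(-1) mod 81 = 68
x = 68 * 25 mod 81 = 80

x ≡ 80 (mod 81)


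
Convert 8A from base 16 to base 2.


8A (base 16) = 138 (decimal)
138 (decimal) = 10001010 (base 2)


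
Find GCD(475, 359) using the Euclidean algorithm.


475 = 1 * 359 + 116
359 = 3 * 116 + 11
116 = 10 * 11 + 6
11 = 1 * 6 + 5
6 = 1 * 5 + 1
5 = 5 * 1 + 0
GCD = 1


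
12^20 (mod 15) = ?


12^1 mod 15 = 12
12^2 mod 15 = 9
12^3 mod 15 = 3
12^4 mod 15 = 6
12^5 mod 15 = 12
12^6 mod 15 = 9
12^7 mod 15 = 3
12^8 mod 15 = 6
12^9 mod 15 = 12
12^10 mod 15 = 9
12^11 mod 15 = 3
12^12 mod 15 = 6
12^13 mod 15 = 12
12^14 mod 15 = 9
12^15 mod 15 = 3
12^16 mod 15 = 6
12^17 mod 15 = 12
12^18 mod 15 = 9
12^19 mod 15 = 3
12^20 mod 15 = 6


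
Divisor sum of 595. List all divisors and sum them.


Divisors of 595: 1, 5, 7, 17, 35, 85, 119, 595
Sum = 1 + 5 + 7 + 17 + 35 + 85 + 119 + 595 = 864

σ(595) = 864


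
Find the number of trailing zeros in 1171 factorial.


floor(1171/5) = 234
floor(1171/25) = 46
floor(1171/125) = 9
floor(1171/625) = 1
Total = 290

290 trailing zeros


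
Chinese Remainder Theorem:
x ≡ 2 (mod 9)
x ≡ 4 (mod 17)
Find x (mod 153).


M = 9*17 = 153
M1 = M/9 = 17, M2 = M/17 = 9
M1^(-1) mod 9 = 8, M2^(-1) mod 17 = 2
x = 2*17*8 + 4*9*2 = 344
344 mod 153 = 38
Check: 38 mod 9 = 2 ✓, 38 mod 17 = 4 ✓

x ≡ 38 (mod 153)


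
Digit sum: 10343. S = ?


1 + 0 + 3 + 4 + 3 = 11


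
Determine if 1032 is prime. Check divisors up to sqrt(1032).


1032 / 2 = 516 (exact division)
1032 is NOT prime.

No, 1032 is not prime


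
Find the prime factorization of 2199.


2199 / 3 = 733
733 / 733 = 1
2199 = 3 × 733


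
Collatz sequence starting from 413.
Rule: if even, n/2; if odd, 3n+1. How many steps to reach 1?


413 → 1240 → 620 → 310 → 155 → 466 → 233 → 700 → 350 → 175 → 526 → 263 → 790 → 395 → 1186 → 593 → 1780 → 890 → 445 → 1336 → 668 → 334 → 167 → 502 → 251 → 754 → 377 → 1132 → 566 → 283 → 850 → 425 → 1276 → 638 → 319 → 958 → 479 → 1438 → 719 → 2158 → 1079 → 3238 → 1619 → 4858 → 2429 → 7288 → 3644 → 1822 → 911 → 2734 → 1367 → 4102 → 2051 → 6154 → 3077 → 9232 → 4616 → 2308 → 1154 → 577 → 1732 → 866 → 433 → 1300 → 650 → 325 → 976 → 488 → 244 → 122 → 61 → 184 → 92 → 46 → 23 → 70 → 35 → 106 → 53 → 160 → 80 → 40 → 20 → 10 → 5 → 16 → 8 → 4 → 2 → 1
Total steps = 89

89 steps


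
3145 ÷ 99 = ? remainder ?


3145 = 99 * 31 + 76
Check: 3069 + 76 = 3145

q = 31, r = 76


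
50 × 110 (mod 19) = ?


50 × 110 = 5500
5500 mod 19 = 9


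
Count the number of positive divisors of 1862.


1862 = 2^1 × 7^2 × 19^1
d(1862) = (1+1) × (2+1) × (1+1) = 12

12 divisors


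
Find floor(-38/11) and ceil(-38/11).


-38/11 = -3.4545
floor = -4
ceil = -3

floor = -4, ceil = -3


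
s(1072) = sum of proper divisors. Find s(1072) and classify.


Proper divisors: 1, 2, 4, 8, 16, 67, 134, 268, 536
Sum = 1 + 2 + 4 + 8 + 16 + 67 + 134 + 268 + 536 = 1036
1036 < 1072 → deficient

s(1072) = 1036 (deficient)


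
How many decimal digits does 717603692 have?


717603692 has 9 digits in base 10
floor(log10(717603692)) + 1 = floor(8.8559) + 1 = 9

9 digits (base 10)


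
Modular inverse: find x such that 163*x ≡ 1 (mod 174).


Use the extended Euclidean algorithm on (174, 163); each row r = 174*s + 163*t:
r=174, s=1, t=0
r=163, s=0, t=1
q=1: r=11, s=1, t=-1   [174*(1) + 163*(-1) = 11]
q=14: r=9, s=-14, t=15   [174*(-14) + 163*(15) = 9]
q=1: r=2, s=15, t=-16   [174*(15) + 163*(-16) = 2]
q=4: r=1, s=-74, t=79   [174*(-74) + 163*(79) = 1]
q=2: r=0, s=163, t=-174   [174*(163) + 163*(-174) = 0]
GCD = 1 with t = 79, so 163*(79) ≡ 1 (mod 174)
Inverse = 79 mod 174 = 79
Check: 163 * 79 = 12877 ≡ 1 (mod 174)

163^(-1) ≡ 79 (mod 174)


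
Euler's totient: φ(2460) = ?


2460 = 2^2 × 3 × 5 × 41
Prime factors: 2, 3, 5, 41
φ(2460) = 2460 × (1-1/2) × (1-1/3) × (1-1/5) × (1-1/41)
= 2460 × 1/2 × 2/3 × 4/5 × 40/41 = 640

φ(2460) = 640


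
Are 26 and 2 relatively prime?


Euclidean algorithm:
26 = 13 * 2 + 0
GCD(26, 2) = 2

No, not coprime (GCD = 2)


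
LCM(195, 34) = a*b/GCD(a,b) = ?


GCD(195, 34) = 1
LCM = 195*34/1 = 6630/1 = 6630

LCM = 6630


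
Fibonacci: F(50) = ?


Sequence: 1, 1, 2, 3, 5, 8, 13, 21, 34, 55, 89, 144, 233, 377, 610, 987, 1597, 2584, 4181, 6765, 10946, 17711, 28657, 46368, 75025, 121393, 196418, 317811, 514229, 832040, 1346269, 2178309, 3524578, 5702887, 9227465, 14930352, 24157817, 39088169, 63245986, 102334155, 165580141, 267914296, 433494437, 701408733, 1134903170, 1836311903, 2971215073, 4807526976, 7778742049, 12586269025
F(50) = 12586269025


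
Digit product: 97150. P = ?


9 × 7 × 1 × 5 × 0 = 0


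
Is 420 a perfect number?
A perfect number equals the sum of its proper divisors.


Proper divisors of 420: 1, 2, 3, 4, 5, 6, 7, 10, 12, 14, 15, 20, 21, 28, 30, 35, 42, 60, 70, 84, 105, 140, 210
Sum = 1 + 2 + 3 + 4 + 5 + 6 + 7 + 10 + 12 + 14 + 15 + 20 + 21 + 28 + 30 + 35 + 42 + 60 + 70 + 84 + 105 + 140 + 210 = 924

No, 420 is not perfect (924 ≠ 420)


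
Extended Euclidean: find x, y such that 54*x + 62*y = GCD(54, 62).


Tabular extended Euclidean (each row: r = 54*s + 62*t):
r=54, s=1, t=0
r=62, s=0, t=1
q=0: r=54, s=1, t=0   [54*(1) + 62*(0) = 54]
q=1: r=8, s=-1, t=1   [54*(-1) + 62*(1) = 8]
q=6: r=6, s=7, t=-6   [54*(7) + 62*(-6) = 6]
q=1: r=2, s=-8, t=7   [54*(-8) + 62*(7) = 2]
q=3: r=0, s=31, t=-27   [54*(31) + 62*(-27) = 0]
GCD = 2; from the row with r=2: x=-8, y=7
Check: 54*(-8) + 62*(7) = -432 + 434 = 2

GCD = 2, x = -8, y = 7


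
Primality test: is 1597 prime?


Check divisors up to sqrt(1597) = 39.9625
No divisors found.
1597 is prime.

Yes, 1597 is prime


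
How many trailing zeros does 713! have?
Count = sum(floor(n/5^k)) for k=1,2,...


floor(713/5) = 142
floor(713/25) = 28
floor(713/125) = 5
floor(713/625) = 1
Total = 176

176 trailing zeros


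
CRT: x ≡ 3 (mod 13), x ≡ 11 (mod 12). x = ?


M = 13*12 = 156
M1 = M/13 = 12, M2 = M/12 = 13
M1^(-1) mod 13 = 12, M2^(-1) mod 12 = 1
x = 3*12*12 + 11*13*1 = 575
575 mod 156 = 107
Check: 107 mod 13 = 3 ✓, 107 mod 12 = 11 ✓

x ≡ 107 (mod 156)


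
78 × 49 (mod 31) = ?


78 × 49 = 3822
3822 mod 31 = 9


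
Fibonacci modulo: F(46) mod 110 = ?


F(k) mod 110 for k=1..46:
1, 1, 2, 3, 5, 8, 13, 21, 34, 55, 89, 34, 13, 47, 60, 107, 57, 54, 1, 55, 56, 1, 57, 58, 5, 63, 68, 21, 89, 0, 89, 89, 68, 47, 5, 52, 57, 109, 56, 55, 1, 56, 57, 3, 60, 63
F(46) mod 110 = 63


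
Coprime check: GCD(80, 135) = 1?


Euclidean algorithm:
135 = 1 * 80 + 55
80 = 1 * 55 + 25
55 = 2 * 25 + 5
25 = 5 * 5 + 0
GCD(80, 135) = 5

No, not coprime (GCD = 5)


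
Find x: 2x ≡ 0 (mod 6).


GCD(2, 6) = 2 divides 0
Divide: 1x ≡ 0 (mod 3)
x ≡ 0 (mod 3)


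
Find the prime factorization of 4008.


4008 / 2 = 2004
2004 / 2 = 1002
1002 / 2 = 501
501 / 3 = 167
167 / 167 = 1
4008 = 2^3 × 3 × 167


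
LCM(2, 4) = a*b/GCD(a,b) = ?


GCD(2, 4) = 2
LCM = 2*4/2 = 8/2 = 4

LCM = 4


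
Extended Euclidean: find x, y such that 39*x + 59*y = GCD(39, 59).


Tabular extended Euclidean (each row: r = 39*s + 59*t):
r=39, s=1, t=0
r=59, s=0, t=1
q=0: r=39, s=1, t=0   [39*(1) + 59*(0) = 39]
q=1: r=20, s=-1, t=1   [39*(-1) + 59*(1) = 20]
q=1: r=19, s=2, t=-1   [39*(2) + 59*(-1) = 19]
q=1: r=1, s=-3, t=2   [39*(-3) + 59*(2) = 1]
q=19: r=0, s=59, t=-39   [39*(59) + 59*(-39) = 0]
GCD = 1; from the row with r=1: x=-3, y=2
Check: 39*(-3) + 59*(2) = -117 + 118 = 1

GCD = 1, x = -3, y = 2


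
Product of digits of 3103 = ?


3 × 1 × 0 × 3 = 0


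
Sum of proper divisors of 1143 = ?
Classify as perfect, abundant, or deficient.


Proper divisors: 1, 3, 9, 127, 381
Sum = 1 + 3 + 9 + 127 + 381 = 521
521 < 1143 → deficient

s(1143) = 521 (deficient)


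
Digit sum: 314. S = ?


3 + 1 + 4 = 8


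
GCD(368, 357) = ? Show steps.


368 = 1 * 357 + 11
357 = 32 * 11 + 5
11 = 2 * 5 + 1
5 = 5 * 1 + 0
GCD = 1


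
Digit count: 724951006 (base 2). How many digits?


724951006 in base 2 = 101011001101011101111111011110
Number of digits = 30

30 digits (base 2)


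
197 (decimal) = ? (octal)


197 (base 10) = 197 (decimal)
197 (decimal) = 305 (base 8)


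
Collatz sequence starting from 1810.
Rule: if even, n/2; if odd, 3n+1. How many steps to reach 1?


1810 → 905 → 2716 → 1358 → 679 → 2038 → 1019 → 3058 → 1529 → 4588 → 2294 → 1147 → 3442 → 1721 → 5164 → 2582 → 1291 → 3874 → 1937 → 5812 → 2906 → 1453 → 4360 → 2180 → 1090 → 545 → 1636 → 818 → 409 → 1228 → 614 → 307 → 922 → 461 → 1384 → 692 → 346 → 173 → 520 → 260 → 130 → 65 → 196 → 98 → 49 → 148 → 74 → 37 → 112 → 56 → 28 → 14 → 7 → 22 → 11 → 34 → 17 → 52 → 26 → 13 → 40 → 20 → 10 → 5 → 16 → 8 → 4 → 2 → 1
Total steps = 68

68 steps


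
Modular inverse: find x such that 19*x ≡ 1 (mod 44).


Use the extended Euclidean algorithm on (44, 19); each row r = 44*s + 19*t:
r=44, s=1, t=0
r=19, s=0, t=1
q=2: r=6, s=1, t=-2   [44*(1) + 19*(-2) = 6]
q=3: r=1, s=-3, t=7   [44*(-3) + 19*(7) = 1]
q=6: r=0, s=19, t=-44   [44*(19) + 19*(-44) = 0]
GCD = 1 with t = 7, so 19*(7) ≡ 1 (mod 44)
Inverse = 7 mod 44 = 7
Check: 19 * 7 = 133 ≡ 1 (mod 44)

19^(-1) ≡ 7 (mod 44)


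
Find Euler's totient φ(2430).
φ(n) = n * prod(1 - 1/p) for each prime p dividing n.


2430 = 2 × 3^5 × 5
Prime factors: 2, 3, 5
φ(2430) = 2430 × (1-1/2) × (1-1/3) × (1-1/5)
= 2430 × 1/2 × 2/3 × 4/5 = 648

φ(2430) = 648


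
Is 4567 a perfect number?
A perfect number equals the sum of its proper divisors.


Proper divisors of 4567: 1
Sum = 1 = 1

No, 4567 is not perfect (1 ≠ 4567)


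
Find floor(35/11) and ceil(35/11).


35/11 = 3.1818
floor = 3
ceil = 4

floor = 3, ceil = 4


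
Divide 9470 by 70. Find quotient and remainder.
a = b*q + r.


9470 = 70 * 135 + 20
Check: 9450 + 20 = 9470

q = 135, r = 20


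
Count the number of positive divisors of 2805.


2805 = 3^1 × 5^1 × 11^1 × 17^1
d(2805) = (1+1) × (1+1) × (1+1) × (1+1) = 16

16 divisors


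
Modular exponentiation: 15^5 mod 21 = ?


15^1 mod 21 = 15
15^2 mod 21 = 15
15^3 mod 21 = 15
15^4 mod 21 = 15
15^5 mod 21 = 15


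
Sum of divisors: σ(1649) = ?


Divisors of 1649: 1, 17, 97, 1649
Sum = 1 + 17 + 97 + 1649 = 1764

σ(1649) = 1764


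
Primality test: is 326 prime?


326 / 2 = 163 (exact division)
326 is NOT prime.

No, 326 is not prime


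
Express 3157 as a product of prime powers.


3157 / 7 = 451
451 / 11 = 41
41 / 41 = 1
3157 = 7 × 11 × 41


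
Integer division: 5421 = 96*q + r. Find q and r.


5421 = 96 * 56 + 45
Check: 5376 + 45 = 5421

q = 56, r = 45


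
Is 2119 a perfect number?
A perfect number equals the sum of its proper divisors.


Proper divisors of 2119: 1, 13, 163
Sum = 1 + 13 + 163 = 177

No, 2119 is not perfect (177 ≠ 2119)


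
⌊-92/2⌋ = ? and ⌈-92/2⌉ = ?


-92/2 = -46.0000
floor = -46
ceil = -46

floor = -46, ceil = -46


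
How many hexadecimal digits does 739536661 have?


739536661 in base 16 = 2C146F15
Number of digits = 8

8 digits (base 16)


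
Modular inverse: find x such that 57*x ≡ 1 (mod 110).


Use the extended Euclidean algorithm on (110, 57); each row r = 110*s + 57*t:
r=110, s=1, t=0
r=57, s=0, t=1
q=1: r=53, s=1, t=-1   [110*(1) + 57*(-1) = 53]
q=1: r=4, s=-1, t=2   [110*(-1) + 57*(2) = 4]
q=13: r=1, s=14, t=-27   [110*(14) + 57*(-27) = 1]
q=4: r=0, s=-57, t=110   [110*(-57) + 57*(110) = 0]
GCD = 1 with t = -27, so 57*(-27) ≡ 1 (mod 110)
Inverse = -27 mod 110 = 83
Check: 57 * 83 = 4731 ≡ 1 (mod 110)

57^(-1) ≡ 83 (mod 110)


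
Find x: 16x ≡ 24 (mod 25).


GCD(16, 25) = 1, unique solution
a^(-1) mod 25 = 11
x = 11 * 24 mod 25 = 14

x ≡ 14 (mod 25)


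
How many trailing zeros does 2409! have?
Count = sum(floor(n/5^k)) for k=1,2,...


floor(2409/5) = 481
floor(2409/25) = 96
floor(2409/125) = 19
floor(2409/625) = 3
Total = 599

599 trailing zeros


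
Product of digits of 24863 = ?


2 × 4 × 8 × 6 × 3 = 1152


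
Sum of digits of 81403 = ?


8 + 1 + 4 + 0 + 3 = 16


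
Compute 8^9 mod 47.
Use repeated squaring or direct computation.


8^1 mod 47 = 8
8^2 mod 47 = 17
8^3 mod 47 = 42
8^4 mod 47 = 7
8^5 mod 47 = 9
8^6 mod 47 = 25
8^7 mod 47 = 12
8^8 mod 47 = 2
8^9 mod 47 = 16


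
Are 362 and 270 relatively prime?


Euclidean algorithm:
362 = 1 * 270 + 92
270 = 2 * 92 + 86
92 = 1 * 86 + 6
86 = 14 * 6 + 2
6 = 3 * 2 + 0
GCD(362, 270) = 2

No, not coprime (GCD = 2)


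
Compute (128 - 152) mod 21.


128 - 152 = -24
-24 mod 21 = 18


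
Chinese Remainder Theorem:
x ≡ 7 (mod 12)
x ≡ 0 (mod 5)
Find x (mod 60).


M = 12*5 = 60
M1 = M/12 = 5, M2 = M/5 = 12
M1^(-1) mod 12 = 5, M2^(-1) mod 5 = 3
x = 7*5*5 + 0*12*3 = 175
175 mod 60 = 55
Check: 55 mod 12 = 7 ✓, 55 mod 5 = 0 ✓

x ≡ 55 (mod 60)


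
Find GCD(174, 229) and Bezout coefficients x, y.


Tabular extended Euclidean (each row: r = 174*s + 229*t):
r=174, s=1, t=0
r=229, s=0, t=1
q=0: r=174, s=1, t=0   [174*(1) + 229*(0) = 174]
q=1: r=55, s=-1, t=1   [174*(-1) + 229*(1) = 55]
q=3: r=9, s=4, t=-3   [174*(4) + 229*(-3) = 9]
q=6: r=1, s=-25, t=19   [174*(-25) + 229*(19) = 1]
q=9: r=0, s=229, t=-174   [174*(229) + 229*(-174) = 0]
GCD = 1; from the row with r=1: x=-25, y=19
Check: 174*(-25) + 229*(19) = -4350 + 4351 = 1

GCD = 1, x = -25, y = 19


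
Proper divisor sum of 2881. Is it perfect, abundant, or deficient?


Proper divisors: 1, 43, 67
Sum = 1 + 43 + 67 = 111
111 < 2881 → deficient

s(2881) = 111 (deficient)


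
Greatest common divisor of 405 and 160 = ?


405 = 2 * 160 + 85
160 = 1 * 85 + 75
85 = 1 * 75 + 10
75 = 7 * 10 + 5
10 = 2 * 5 + 0
GCD = 5


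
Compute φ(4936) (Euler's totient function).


4936 = 2^3 × 617
Prime factors: 2, 617
φ(4936) = 4936 × (1-1/2) × (1-1/617)
= 4936 × 1/2 × 616/617 = 2464

φ(4936) = 2464


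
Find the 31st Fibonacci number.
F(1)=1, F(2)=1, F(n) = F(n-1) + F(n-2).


Sequence: 1, 1, 2, 3, 5, 8, 13, 21, 34, 55, 89, 144, 233, 377, 610, 987, 1597, 2584, 4181, 6765, 10946, 17711, 28657, 46368, 75025, 121393, 196418, 317811, 514229, 832040, 1346269
F(31) = 1346269


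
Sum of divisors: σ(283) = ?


Divisors of 283: 1, 283
Sum = 1 + 283 = 284

σ(283) = 284


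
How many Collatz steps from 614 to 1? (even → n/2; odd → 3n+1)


614 → 307 → 922 → 461 → 1384 → 692 → 346 → 173 → 520 → 260 → 130 → 65 → 196 → 98 → 49 → 148 → 74 → 37 → 112 → 56 → 28 → 14 → 7 → 22 → 11 → 34 → 17 → 52 → 26 → 13 → 40 → 20 → 10 → 5 → 16 → 8 → 4 → 2 → 1
Total steps = 38

38 steps


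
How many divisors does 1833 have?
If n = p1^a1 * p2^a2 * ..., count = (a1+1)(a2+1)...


1833 = 3^1 × 13^1 × 47^1
d(1833) = (1+1) × (1+1) × (1+1) = 8

8 divisors


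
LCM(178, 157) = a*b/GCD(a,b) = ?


GCD(178, 157) = 1
LCM = 178*157/1 = 27946/1 = 27946

LCM = 27946


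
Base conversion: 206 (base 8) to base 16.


206 (base 8) = 134 (decimal)
134 (decimal) = 86 (base 16)


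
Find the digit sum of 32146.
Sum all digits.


3 + 2 + 1 + 4 + 6 = 16


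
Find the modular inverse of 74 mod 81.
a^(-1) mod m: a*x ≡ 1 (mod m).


Use the extended Euclidean algorithm on (81, 74); each row r = 81*s + 74*t:
r=81, s=1, t=0
r=74, s=0, t=1
q=1: r=7, s=1, t=-1   [81*(1) + 74*(-1) = 7]
q=10: r=4, s=-10, t=11   [81*(-10) + 74*(11) = 4]
q=1: r=3, s=11, t=-12   [81*(11) + 74*(-12) = 3]
q=1: r=1, s=-21, t=23   [81*(-21) + 74*(23) = 1]
q=3: r=0, s=74, t=-81   [81*(74) + 74*(-81) = 0]
GCD = 1 with t = 23, so 74*(23) ≡ 1 (mod 81)
Inverse = 23 mod 81 = 23
Check: 74 * 23 = 1702 ≡ 1 (mod 81)

74^(-1) ≡ 23 (mod 81)


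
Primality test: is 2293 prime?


Check divisors up to sqrt(2293) = 47.8853
No divisors found.
2293 is prime.

Yes, 2293 is prime


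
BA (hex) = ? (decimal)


BA (base 16) = 186 (decimal)
186 (decimal) = 186 (base 10)


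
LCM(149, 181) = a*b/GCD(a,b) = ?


GCD(149, 181) = 1
LCM = 149*181/1 = 26969/1 = 26969

LCM = 26969


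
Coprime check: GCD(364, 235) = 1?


Euclidean algorithm:
364 = 1 * 235 + 129
235 = 1 * 129 + 106
129 = 1 * 106 + 23
106 = 4 * 23 + 14
23 = 1 * 14 + 9
14 = 1 * 9 + 5
9 = 1 * 5 + 4
5 = 1 * 4 + 1
4 = 4 * 1 + 0
GCD(364, 235) = 1

Yes, coprime (GCD = 1)


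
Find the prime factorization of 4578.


4578 / 2 = 2289
2289 / 3 = 763
763 / 7 = 109
109 / 109 = 1
4578 = 2 × 3 × 7 × 109


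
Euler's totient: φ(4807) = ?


4807 = 11 × 19 × 23
Prime factors: 11, 19, 23
φ(4807) = 4807 × (1-1/11) × (1-1/19) × (1-1/23)
= 4807 × 10/11 × 18/19 × 22/23 = 3960

φ(4807) = 3960


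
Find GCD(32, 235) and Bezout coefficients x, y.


Tabular extended Euclidean (each row: r = 32*s + 235*t):
r=32, s=1, t=0
r=235, s=0, t=1
q=0: r=32, s=1, t=0   [32*(1) + 235*(0) = 32]
q=7: r=11, s=-7, t=1   [32*(-7) + 235*(1) = 11]
q=2: r=10, s=15, t=-2   [32*(15) + 235*(-2) = 10]
q=1: r=1, s=-22, t=3   [32*(-22) + 235*(3) = 1]
q=10: r=0, s=235, t=-32   [32*(235) + 235*(-32) = 0]
GCD = 1; from the row with r=1: x=-22, y=3
Check: 32*(-22) + 235*(3) = -704 + 705 = 1

GCD = 1, x = -22, y = 3


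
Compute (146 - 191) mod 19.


146 - 191 = -45
-45 mod 19 = 12


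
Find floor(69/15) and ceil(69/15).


69/15 = 4.6000
floor = 4
ceil = 5

floor = 4, ceil = 5


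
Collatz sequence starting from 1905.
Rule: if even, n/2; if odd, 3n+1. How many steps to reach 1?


1905 → 5716 → 2858 → 1429 → 4288 → 2144 → 1072 → 536 → 268 → 134 → 67 → 202 → 101 → 304 → 152 → 76 → 38 → 19 → 58 → 29 → 88 → 44 → 22 → 11 → 34 → 17 → 52 → 26 → 13 → 40 → 20 → 10 → 5 → 16 → 8 → 4 → 2 → 1
Total steps = 37

37 steps


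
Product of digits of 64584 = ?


6 × 4 × 5 × 8 × 4 = 3840


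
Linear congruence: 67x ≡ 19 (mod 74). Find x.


GCD(67, 74) = 1, unique solution
a^(-1) mod 74 = 21
x = 21 * 19 mod 74 = 29

x ≡ 29 (mod 74)


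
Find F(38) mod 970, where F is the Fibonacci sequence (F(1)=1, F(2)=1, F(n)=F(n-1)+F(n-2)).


F(k) mod 970 for k=1..38:
1, 1, 2, 3, 5, 8, 13, 21, 34, 55, 89, 144, 233, 377, 610, 17, 627, 644, 301, 945, 276, 251, 527, 778, 335, 143, 478, 621, 129, 750, 879, 659, 568, 257, 825, 112, 937, 79
F(38) mod 970 = 79


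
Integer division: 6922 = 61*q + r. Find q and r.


6922 = 61 * 113 + 29
Check: 6893 + 29 = 6922

q = 113, r = 29


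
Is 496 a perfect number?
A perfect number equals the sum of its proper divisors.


Proper divisors of 496: 1, 2, 4, 8, 16, 31, 62, 124, 248
Sum = 1 + 2 + 4 + 8 + 16 + 31 + 62 + 124 + 248 = 496

Yes, 496 is perfect (496 = 496)


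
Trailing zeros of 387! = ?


floor(387/5) = 77
floor(387/25) = 15
floor(387/125) = 3
Total = 95

95 trailing zeros


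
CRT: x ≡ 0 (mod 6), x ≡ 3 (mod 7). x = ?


M = 6*7 = 42
M1 = M/6 = 7, M2 = M/7 = 6
M1^(-1) mod 6 = 1, M2^(-1) mod 7 = 6
x = 0*7*1 + 3*6*6 = 108
108 mod 42 = 24
Check: 24 mod 6 = 0 ✓, 24 mod 7 = 3 ✓

x ≡ 24 (mod 42)


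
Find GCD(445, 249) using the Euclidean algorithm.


445 = 1 * 249 + 196
249 = 1 * 196 + 53
196 = 3 * 53 + 37
53 = 1 * 37 + 16
37 = 2 * 16 + 5
16 = 3 * 5 + 1
5 = 5 * 1 + 0
GCD = 1


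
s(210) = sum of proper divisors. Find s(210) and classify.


Proper divisors: 1, 2, 3, 5, 6, 7, 10, 14, 15, 21, 30, 35, 42, 70, 105
Sum = 1 + 2 + 3 + 5 + 6 + 7 + 10 + 14 + 15 + 21 + 30 + 35 + 42 + 70 + 105 = 366
366 > 210 → abundant

s(210) = 366 (abundant)


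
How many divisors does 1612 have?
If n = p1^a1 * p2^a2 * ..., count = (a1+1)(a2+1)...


1612 = 2^2 × 13^1 × 31^1
d(1612) = (2+1) × (1+1) × (1+1) = 12

12 divisors


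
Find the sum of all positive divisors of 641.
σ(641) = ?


Divisors of 641: 1, 641
Sum = 1 + 641 = 642

σ(641) = 642


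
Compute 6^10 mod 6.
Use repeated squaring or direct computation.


6^1 mod 6 = 0
6^2 mod 6 = 0
6^3 mod 6 = 0
6^4 mod 6 = 0
6^5 mod 6 = 0
6^6 mod 6 = 0
6^7 mod 6 = 0
6^8 mod 6 = 0
6^9 mod 6 = 0
6^10 mod 6 = 0


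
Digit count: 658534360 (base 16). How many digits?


658534360 in base 16 = 27406FD8
Number of digits = 8

8 digits (base 16)


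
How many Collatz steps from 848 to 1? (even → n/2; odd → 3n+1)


848 → 424 → 212 → 106 → 53 → 160 → 80 → 40 → 20 → 10 → 5 → 16 → 8 → 4 → 2 → 1
Total steps = 15

15 steps


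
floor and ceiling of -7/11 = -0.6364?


-7/11 = -0.6364
floor = -1
ceil = 0

floor = -1, ceil = 0


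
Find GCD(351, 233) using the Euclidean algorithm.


351 = 1 * 233 + 118
233 = 1 * 118 + 115
118 = 1 * 115 + 3
115 = 38 * 3 + 1
3 = 3 * 1 + 0
GCD = 1


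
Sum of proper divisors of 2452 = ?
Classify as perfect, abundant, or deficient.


Proper divisors: 1, 2, 4, 613, 1226
Sum = 1 + 2 + 4 + 613 + 1226 = 1846
1846 < 2452 → deficient

s(2452) = 1846 (deficient)


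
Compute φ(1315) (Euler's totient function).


1315 = 5 × 263
Prime factors: 5, 263
φ(1315) = 1315 × (1-1/5) × (1-1/263)
= 1315 × 4/5 × 262/263 = 1048

φ(1315) = 1048


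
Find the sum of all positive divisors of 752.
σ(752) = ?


Divisors of 752: 1, 2, 4, 8, 16, 47, 94, 188, 376, 752
Sum = 1 + 2 + 4 + 8 + 16 + 47 + 94 + 188 + 376 + 752 = 1488

σ(752) = 1488


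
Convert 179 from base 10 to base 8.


179 (base 10) = 179 (decimal)
179 (decimal) = 263 (base 8)


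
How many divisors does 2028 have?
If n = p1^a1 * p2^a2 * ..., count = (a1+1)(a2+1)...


2028 = 2^2 × 3^1 × 13^2
d(2028) = (2+1) × (1+1) × (2+1) = 18

18 divisors


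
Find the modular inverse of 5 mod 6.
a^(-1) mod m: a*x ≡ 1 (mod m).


Use the extended Euclidean algorithm on (6, 5); each row r = 6*s + 5*t:
r=6, s=1, t=0
r=5, s=0, t=1
q=1: r=1, s=1, t=-1   [6*(1) + 5*(-1) = 1]
q=5: r=0, s=-5, t=6   [6*(-5) + 5*(6) = 0]
GCD = 1 with t = -1, so 5*(-1) ≡ 1 (mod 6)
Inverse = -1 mod 6 = 5
Check: 5 * 5 = 25 ≡ 1 (mod 6)

5^(-1) ≡ 5 (mod 6)


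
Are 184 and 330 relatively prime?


Euclidean algorithm:
330 = 1 * 184 + 146
184 = 1 * 146 + 38
146 = 3 * 38 + 32
38 = 1 * 32 + 6
32 = 5 * 6 + 2
6 = 3 * 2 + 0
GCD(184, 330) = 2

No, not coprime (GCD = 2)


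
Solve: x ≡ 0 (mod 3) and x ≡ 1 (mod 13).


M = 3*13 = 39
M1 = M/3 = 13, M2 = M/13 = 3
M1^(-1) mod 3 = 1, M2^(-1) mod 13 = 9
x = 0*13*1 + 1*3*9 = 27
27 mod 39 = 27
Check: 27 mod 3 = 0 ✓, 27 mod 13 = 1 ✓

x ≡ 27 (mod 39)


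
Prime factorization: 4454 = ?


4454 / 2 = 2227
2227 / 17 = 131
131 / 131 = 1
4454 = 2 × 17 × 131


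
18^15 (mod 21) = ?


18^1 mod 21 = 18
18^2 mod 21 = 9
18^3 mod 21 = 15
18^4 mod 21 = 18
18^5 mod 21 = 9
18^6 mod 21 = 15
18^7 mod 21 = 18
18^8 mod 21 = 9
18^9 mod 21 = 15
18^10 mod 21 = 18
18^11 mod 21 = 9
18^12 mod 21 = 15
18^13 mod 21 = 18
18^14 mod 21 = 9
18^15 mod 21 = 15


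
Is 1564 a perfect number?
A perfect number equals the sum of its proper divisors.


Proper divisors of 1564: 1, 2, 4, 17, 23, 34, 46, 68, 92, 391, 782
Sum = 1 + 2 + 4 + 17 + 23 + 34 + 46 + 68 + 92 + 391 + 782 = 1460

No, 1564 is not perfect (1460 ≠ 1564)


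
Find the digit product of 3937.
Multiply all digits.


3 × 9 × 3 × 7 = 567


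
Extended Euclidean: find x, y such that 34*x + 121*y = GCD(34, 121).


Tabular extended Euclidean (each row: r = 34*s + 121*t):
r=34, s=1, t=0
r=121, s=0, t=1
q=0: r=34, s=1, t=0   [34*(1) + 121*(0) = 34]
q=3: r=19, s=-3, t=1   [34*(-3) + 121*(1) = 19]
q=1: r=15, s=4, t=-1   [34*(4) + 121*(-1) = 15]
q=1: r=4, s=-7, t=2   [34*(-7) + 121*(2) = 4]
q=3: r=3, s=25, t=-7   [34*(25) + 121*(-7) = 3]
q=1: r=1, s=-32, t=9   [34*(-32) + 121*(9) = 1]
q=3: r=0, s=121, t=-34   [34*(121) + 121*(-34) = 0]
GCD = 1; from the row with r=1: x=-32, y=9
Check: 34*(-32) + 121*(9) = -1088 + 1089 = 1

GCD = 1, x = -32, y = 9


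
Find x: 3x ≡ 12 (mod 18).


GCD(3, 18) = 3 divides 12
Divide: 1x ≡ 4 (mod 6)
x ≡ 4 (mod 6)


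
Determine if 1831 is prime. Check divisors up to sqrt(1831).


Check divisors up to sqrt(1831) = 42.7902
No divisors found.
1831 is prime.

Yes, 1831 is prime


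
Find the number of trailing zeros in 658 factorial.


floor(658/5) = 131
floor(658/25) = 26
floor(658/125) = 5
floor(658/625) = 1
Total = 163

163 trailing zeros


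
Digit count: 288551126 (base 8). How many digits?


288551126 in base 8 = 2114570326
Number of digits = 10

10 digits (base 8)
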